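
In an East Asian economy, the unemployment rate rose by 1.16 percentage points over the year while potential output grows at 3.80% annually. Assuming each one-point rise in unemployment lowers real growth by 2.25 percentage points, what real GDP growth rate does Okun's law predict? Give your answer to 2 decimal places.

1.19%

Growth-rate Okun's law: g_Y = g_Y* - β × Δu.
g_Y = 3.80 - 2.25 × (1.16) = 3.8 - 2.61 = 1.19%, i.e. 1.19% to 2 d.p.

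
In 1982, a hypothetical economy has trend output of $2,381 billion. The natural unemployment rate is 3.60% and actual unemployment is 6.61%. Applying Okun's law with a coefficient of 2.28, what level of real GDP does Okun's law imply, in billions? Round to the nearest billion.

$2,218 billion

Unemployment gap = 6.61 - 3.6 = 3.01 points, so the output gap is -2.28 × 3.01 = -6.8628%.
Actual GDP = 2381 × (1 - 6.8628/100) = 2381 × 0.931372 ≈ 2218 billion.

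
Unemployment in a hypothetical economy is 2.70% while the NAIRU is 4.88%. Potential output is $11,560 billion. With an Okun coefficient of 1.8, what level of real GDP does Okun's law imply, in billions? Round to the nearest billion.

$12,014 billion

Unemployment gap = 2.7 - 4.88 = -2.18 points, so the output gap is -1.8 × (-2.18) = 3.924%.
Actual GDP = 11560 × (1 + 3.924/100) = 11560 × 1.03924 ≈ 12014 billion.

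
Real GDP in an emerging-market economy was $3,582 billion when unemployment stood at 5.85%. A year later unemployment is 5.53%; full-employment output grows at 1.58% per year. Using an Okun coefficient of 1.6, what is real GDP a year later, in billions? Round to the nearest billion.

$3,657 billion

Δu = 5.53 - 5.85 = -0.32 points.
Okun's law (growth form): g_Y = g_Y* - β × Δu = 1.58 - 1.6 × (-0.32) = 1.58 + 0.512 = 2.092%.
Real GDP in the next year = 3582 × (1 + 2.092/100) = 3582 × 1.02092 ≈ 3657 billion.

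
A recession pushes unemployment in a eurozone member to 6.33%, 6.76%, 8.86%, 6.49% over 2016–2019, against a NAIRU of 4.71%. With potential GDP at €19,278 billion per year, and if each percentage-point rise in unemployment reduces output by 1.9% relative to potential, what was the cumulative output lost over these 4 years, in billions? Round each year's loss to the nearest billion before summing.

€3,516 billion

Year 2016: gap = -1.9 × (6.33 - 4.71) = -3.078%, loss ≈ 19278 × 3.078/100 ≈ 593.
Year 2017: gap = -1.9 × (6.76 - 4.71) = -3.895%, loss ≈ 19278 × 3.895/100 ≈ 751.
Year 2018: gap = -1.9 × (8.86 - 4.71) = -7.885%, loss ≈ 19278 × 7.885/100 ≈ 1520.
Year 2019: gap = -1.9 × (6.49 - 4.71) = -3.382%, loss ≈ 19278 × 3.382/100 ≈ 652.
Total lost output = 593 + 751 + 1520 + 652 = 3516 billion.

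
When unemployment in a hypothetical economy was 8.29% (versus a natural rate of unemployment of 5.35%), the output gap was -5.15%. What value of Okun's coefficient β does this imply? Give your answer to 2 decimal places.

β ≈ 1.75

Okun's law: output gap = -β × (u - u*).
-5.15 = -β × (8.29 - 5.35) = -β × 2.94, so β = 5.15/2.94 = 1.75.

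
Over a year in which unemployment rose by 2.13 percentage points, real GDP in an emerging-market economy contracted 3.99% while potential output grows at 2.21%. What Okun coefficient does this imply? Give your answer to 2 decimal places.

β ≈ 2.91

Growth form: g_Y = g_Y* - β × Δu, so β = (g_Y* - g_Y)/Δu.
β = (2.21 + 3.99)/2.13 = 6.2/2.13 = 2.91.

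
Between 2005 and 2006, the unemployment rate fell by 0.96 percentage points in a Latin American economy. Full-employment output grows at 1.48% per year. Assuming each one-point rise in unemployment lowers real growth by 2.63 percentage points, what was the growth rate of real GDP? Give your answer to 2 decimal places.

Growth-rate Okun's law: g_Y = g_Y* - β × Δu.
g_Y = 1.48 - 2.63 × (-0.96) = 1.48 + 2.5248 = 4.0048%, i.e. 4.00% to 2 d.p.

4.00%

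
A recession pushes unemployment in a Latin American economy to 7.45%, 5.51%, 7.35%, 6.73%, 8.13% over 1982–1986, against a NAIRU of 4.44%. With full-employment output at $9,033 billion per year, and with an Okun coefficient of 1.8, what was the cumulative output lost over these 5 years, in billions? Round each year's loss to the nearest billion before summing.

$2,108 billion

Year 1982: gap = -1.8 × (7.45 - 4.44) = -5.418%, loss ≈ 9033 × 5.418/100 ≈ 489.
Year 1983: gap = -1.8 × (5.51 - 4.44) = -1.926%, loss ≈ 9033 × 1.926/100 ≈ 174.
Year 1984: gap = -1.8 × (7.35 - 4.44) = -5.238%, loss ≈ 9033 × 5.238/100 ≈ 473.
Year 1985: gap = -1.8 × (6.73 - 4.44) = -4.122%, loss ≈ 9033 × 4.122/100 ≈ 372.
Year 1986: gap = -1.8 × (8.13 - 4.44) = -6.642%, loss ≈ 9033 × 6.642/100 ≈ 600.
Total lost output = 489 + 174 + 473 + 372 + 600 = 2108 billion.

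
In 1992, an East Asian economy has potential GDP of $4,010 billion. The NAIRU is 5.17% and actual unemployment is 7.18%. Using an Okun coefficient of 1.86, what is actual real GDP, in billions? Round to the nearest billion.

$3,860 billion

Unemployment gap = 7.18 - 5.17 = 2.01 points, so the output gap is -1.86 × 2.01 = -3.7386%.
Actual GDP = 4010 × (1 - 3.7386/100) = 4010 × 0.962614 ≈ 3860 billion.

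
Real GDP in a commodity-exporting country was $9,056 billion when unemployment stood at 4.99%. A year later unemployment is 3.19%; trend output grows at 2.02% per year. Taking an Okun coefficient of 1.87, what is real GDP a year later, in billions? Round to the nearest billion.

Δu = 3.19 - 4.99 = -1.8 points.
Okun's law (growth form): g_Y = g_Y* - β × Δu = 2.02 - 1.87 × (-1.80) = 2.02 + 3.366 = 5.386%.
Real GDP in the next year = 9056 × (1 + 5.386/100) = 9056 × 1.05386 ≈ 9544 billion.

$9,544 billion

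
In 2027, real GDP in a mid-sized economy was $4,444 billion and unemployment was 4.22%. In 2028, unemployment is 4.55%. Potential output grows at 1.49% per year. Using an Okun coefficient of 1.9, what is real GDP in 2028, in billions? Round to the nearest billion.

$4,482 billion

Δu = 4.55 - 4.22 = 0.33 points.
Okun's law (growth form): g_Y = g_Y* - β × Δu = 1.49 - 1.9 × (0.33) = 1.49 - 0.627 = 0.863%.
Real GDP in the next year = 4444 × (1 + 0.863/100) = 4444 × 1.00863 ≈ 4482 billion.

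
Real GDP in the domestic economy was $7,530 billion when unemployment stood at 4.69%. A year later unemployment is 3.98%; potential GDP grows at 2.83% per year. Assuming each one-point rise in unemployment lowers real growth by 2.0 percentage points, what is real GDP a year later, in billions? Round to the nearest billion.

$7,850 billion

Δu = 3.98 - 4.69 = -0.71 points.
Okun's law (growth form): g_Y = g_Y* - β × Δu = 2.83 - 2.0 × (-0.71) = 2.83 + 1.42 = 4.25%.
Real GDP in the next year = 7530 × (1 + 4.25/100) = 7530 × 1.0425 ≈ 7850 billion.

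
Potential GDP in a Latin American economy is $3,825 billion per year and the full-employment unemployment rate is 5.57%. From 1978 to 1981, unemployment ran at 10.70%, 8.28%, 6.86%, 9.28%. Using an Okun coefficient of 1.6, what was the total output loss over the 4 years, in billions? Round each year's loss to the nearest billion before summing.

Year 1978: gap = -1.6 × (10.7 - 5.57) = -8.208%, loss ≈ 3825 × 8.208/100 ≈ 314.
Year 1979: gap = -1.6 × (8.28 - 5.57) = -4.336%, loss ≈ 3825 × 4.336/100 ≈ 166.
Year 1980: gap = -1.6 × (6.86 - 5.57) = -2.064%, loss ≈ 3825 × 2.064/100 ≈ 79.
Year 1981: gap = -1.6 × (9.28 - 5.57) = -5.936%, loss ≈ 3825 × 5.936/100 ≈ 227.
Total lost output = 314 + 166 + 79 + 227 = 786 billion.

$786 billion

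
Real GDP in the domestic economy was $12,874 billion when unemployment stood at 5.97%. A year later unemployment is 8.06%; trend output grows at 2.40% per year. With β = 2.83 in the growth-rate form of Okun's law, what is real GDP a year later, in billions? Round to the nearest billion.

Δu = 8.06 - 5.97 = 2.09 points.
Okun's law (growth form): g_Y = g_Y* - β × Δu = 2.40 - 2.83 × (2.09) = 2.4 - 5.9147 = -3.5147%.
Real GDP in the next year = 12874 × (1 - 3.5147/100) = 12874 × 0.964853 ≈ 12422 billion.

$12,422 billion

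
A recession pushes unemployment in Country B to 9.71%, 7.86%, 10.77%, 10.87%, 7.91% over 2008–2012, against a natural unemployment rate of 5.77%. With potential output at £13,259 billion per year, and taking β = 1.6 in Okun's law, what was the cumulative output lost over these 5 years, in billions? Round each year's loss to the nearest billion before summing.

Year 2008: gap = -1.6 × (9.71 - 5.77) = -6.304%, loss ≈ 13259 × 6.304/100 ≈ 836.
Year 2009: gap = -1.6 × (7.86 - 5.77) = -3.344%, loss ≈ 13259 × 3.344/100 ≈ 443.
Year 2010: gap = -1.6 × (10.77 - 5.77) = -8%, loss ≈ 13259 × 8/100 ≈ 1061.
Year 2011: gap = -1.6 × (10.87 - 5.77) = -8.16%, loss ≈ 13259 × 8.16/100 ≈ 1082.
Year 2012: gap = -1.6 × (7.91 - 5.77) = -3.424%, loss ≈ 13259 × 3.424/100 ≈ 454.
Total lost output = 836 + 443 + 1061 + 1082 + 454 = 3876 billion.

£3,876 billion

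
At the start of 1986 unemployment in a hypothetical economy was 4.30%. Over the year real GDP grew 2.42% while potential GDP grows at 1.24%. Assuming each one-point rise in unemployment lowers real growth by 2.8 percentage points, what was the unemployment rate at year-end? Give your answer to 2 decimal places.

3.88%

Growth-rate Okun's law: g_Y = g_Y* - β × Δu, so Δu = (g_Y* - g_Y)/β.
Δu = (1.24 - 2.42)/2.8 = -1.18/2.8 = -0.42 percentage points.
Year-end unemployment = 4.3 - 0.42 = 3.88%.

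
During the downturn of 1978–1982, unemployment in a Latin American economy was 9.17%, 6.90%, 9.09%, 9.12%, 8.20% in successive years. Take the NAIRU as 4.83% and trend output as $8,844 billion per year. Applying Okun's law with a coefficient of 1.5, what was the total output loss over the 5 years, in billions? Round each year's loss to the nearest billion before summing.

Year 1978: gap = -1.5 × (9.17 - 4.83) = -6.51%, loss ≈ 8844 × 6.51/100 ≈ 576.
Year 1979: gap = -1.5 × (6.9 - 4.83) = -3.105%, loss ≈ 8844 × 3.105/100 ≈ 275.
Year 1980: gap = -1.5 × (9.09 - 4.83) = -6.39%, loss ≈ 8844 × 6.39/100 ≈ 565.
Year 1981: gap = -1.5 × (9.12 - 4.83) = -6.435%, loss ≈ 8844 × 6.435/100 ≈ 569.
Year 1982: gap = -1.5 × (8.2 - 4.83) = -5.055%, loss ≈ 8844 × 5.055/100 ≈ 447.
Total lost output = 576 + 275 + 565 + 569 + 447 = 2432 billion.

$2,432 billion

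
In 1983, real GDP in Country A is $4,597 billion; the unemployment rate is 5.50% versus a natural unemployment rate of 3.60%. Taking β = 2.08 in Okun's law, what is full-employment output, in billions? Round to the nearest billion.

$4,786 billion

Unemployment gap = 5.5 - 3.6 = 1.9 points, so output gap = -2.08 × 1.9 = -3.952%.
Since Y = Y* × (1 + gap/100), Y* = 4597/0.96048 ≈ 4786 billion.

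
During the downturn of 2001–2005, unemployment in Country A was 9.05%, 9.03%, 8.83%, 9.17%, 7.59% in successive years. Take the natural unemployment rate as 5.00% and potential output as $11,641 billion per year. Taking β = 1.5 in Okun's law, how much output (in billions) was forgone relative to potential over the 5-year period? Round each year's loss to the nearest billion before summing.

Year 2001: gap = -1.5 × (9.05 - 5) = -6.075%, loss ≈ 11641 × 6.075/100 ≈ 707.
Year 2002: gap = -1.5 × (9.03 - 5) = -6.045%, loss ≈ 11641 × 6.045/100 ≈ 704.
Year 2003: gap = -1.5 × (8.83 - 5) = -5.745%, loss ≈ 11641 × 5.745/100 ≈ 669.
Year 2004: gap = -1.5 × (9.17 - 5) = -6.255%, loss ≈ 11641 × 6.255/100 ≈ 728.
Year 2005: gap = -1.5 × (7.59 - 5) = -3.885%, loss ≈ 11641 × 3.885/100 ≈ 452.
Total lost output = 707 + 704 + 669 + 728 + 452 = 3260 billion.

$3,260 billion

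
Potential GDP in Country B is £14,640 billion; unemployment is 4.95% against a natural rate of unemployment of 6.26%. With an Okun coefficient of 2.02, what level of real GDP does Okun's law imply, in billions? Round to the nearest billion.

Unemployment gap = 4.95 - 6.26 = -1.31 points, so the output gap is -2.02 × (-1.31) = 2.6462%.
Actual GDP = 14640 × (1 + 2.6462/100) = 14640 × 1.026462 ≈ 15027 billion.

£15,027 billion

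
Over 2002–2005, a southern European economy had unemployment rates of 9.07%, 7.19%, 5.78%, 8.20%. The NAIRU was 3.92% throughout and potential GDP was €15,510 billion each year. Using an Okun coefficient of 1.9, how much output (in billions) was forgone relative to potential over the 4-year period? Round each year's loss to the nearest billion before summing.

€4,291 billion

Year 2002: gap = -1.9 × (9.07 - 3.92) = -9.785%, loss ≈ 15510 × 9.785/100 ≈ 1518.
Year 2003: gap = -1.9 × (7.19 - 3.92) = -6.213%, loss ≈ 15510 × 6.213/100 ≈ 964.
Year 2004: gap = -1.9 × (5.78 - 3.92) = -3.534%, loss ≈ 15510 × 3.534/100 ≈ 548.
Year 2005: gap = -1.9 × (8.2 - 3.92) = -8.132%, loss ≈ 15510 × 8.132/100 ≈ 1261.
Total lost output = 1518 + 964 + 548 + 1261 = 4291 billion.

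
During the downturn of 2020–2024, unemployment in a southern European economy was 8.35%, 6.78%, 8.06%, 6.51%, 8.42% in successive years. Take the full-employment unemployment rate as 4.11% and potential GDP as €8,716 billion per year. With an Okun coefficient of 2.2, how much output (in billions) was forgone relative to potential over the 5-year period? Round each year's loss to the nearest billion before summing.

Year 2020: gap = -2.2 × (8.35 - 4.11) = -9.328%, loss ≈ 8716 × 9.328/100 ≈ 813.
Year 2021: gap = -2.2 × (6.78 - 4.11) = -5.874%, loss ≈ 8716 × 5.874/100 ≈ 512.
Year 2022: gap = -2.2 × (8.06 - 4.11) = -8.69%, loss ≈ 8716 × 8.69/100 ≈ 757.
Year 2023: gap = -2.2 × (6.51 - 4.11) = -5.28%, loss ≈ 8716 × 5.28/100 ≈ 460.
Year 2024: gap = -2.2 × (8.42 - 4.11) = -9.482%, loss ≈ 8716 × 9.482/100 ≈ 826.
Total lost output = 813 + 512 + 757 + 460 + 826 = 3368 billion.

€3,368 billion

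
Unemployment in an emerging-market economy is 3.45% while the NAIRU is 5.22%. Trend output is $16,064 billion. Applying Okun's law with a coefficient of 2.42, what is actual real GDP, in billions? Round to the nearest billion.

$16,752 billion

Unemployment gap = 3.45 - 5.22 = -1.77 points, so the output gap is -2.42 × (-1.77) = 4.2834%.
Actual GDP = 16064 × (1 + 4.2834/100) = 16064 × 1.042834 ≈ 16752 billion.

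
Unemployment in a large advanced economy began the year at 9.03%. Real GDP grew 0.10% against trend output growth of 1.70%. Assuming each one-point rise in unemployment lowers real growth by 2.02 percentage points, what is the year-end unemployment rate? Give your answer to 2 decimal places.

9.82%

Growth-rate Okun's law: g_Y = g_Y* - β × Δu, so Δu = (g_Y* - g_Y)/β.
Δu = (1.7 - 0.1)/2.02 = 1.6/2.02 = 0.79 percentage points.
Year-end unemployment = 9.03 + 0.79 = 9.82%.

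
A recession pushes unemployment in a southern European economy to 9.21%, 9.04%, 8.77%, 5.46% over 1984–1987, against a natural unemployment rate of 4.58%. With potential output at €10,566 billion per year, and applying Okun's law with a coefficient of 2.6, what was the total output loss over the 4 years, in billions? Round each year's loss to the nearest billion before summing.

€3,890 billion

Year 1984: gap = -2.6 × (9.21 - 4.58) = -12.038%, loss ≈ 10566 × 12.038/100 ≈ 1272.
Year 1985: gap = -2.6 × (9.04 - 4.58) = -11.596%, loss ≈ 10566 × 11.596/100 ≈ 1225.
Year 1986: gap = -2.6 × (8.77 - 4.58) = -10.894%, loss ≈ 10566 × 10.894/100 ≈ 1151.
Year 1987: gap = -2.6 × (5.46 - 4.58) = -2.288%, loss ≈ 10566 × 2.288/100 ≈ 242.
Total lost output = 1272 + 1225 + 1151 + 242 = 3890 billion.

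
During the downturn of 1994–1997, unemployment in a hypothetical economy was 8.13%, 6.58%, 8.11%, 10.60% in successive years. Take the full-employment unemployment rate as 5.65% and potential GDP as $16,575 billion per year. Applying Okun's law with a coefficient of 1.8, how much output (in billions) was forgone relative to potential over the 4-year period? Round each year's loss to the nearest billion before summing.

$3,228 billion

Year 1994: gap = -1.8 × (8.13 - 5.65) = -4.464%, loss ≈ 16575 × 4.464/100 ≈ 740.
Year 1995: gap = -1.8 × (6.58 - 5.65) = -1.674%, loss ≈ 16575 × 1.674/100 ≈ 277.
Year 1996: gap = -1.8 × (8.11 - 5.65) = -4.428%, loss ≈ 16575 × 4.428/100 ≈ 734.
Year 1997: gap = -1.8 × (10.6 - 5.65) = -8.91%, loss ≈ 16575 × 8.91/100 ≈ 1477.
Total lost output = 740 + 277 + 734 + 1477 = 3228 billion.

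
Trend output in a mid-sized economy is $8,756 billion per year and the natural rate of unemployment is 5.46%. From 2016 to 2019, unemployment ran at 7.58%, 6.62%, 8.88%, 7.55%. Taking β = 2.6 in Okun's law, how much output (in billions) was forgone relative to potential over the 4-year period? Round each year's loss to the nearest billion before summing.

Year 2016: gap = -2.6 × (7.58 - 5.46) = -5.512%, loss ≈ 8756 × 5.512/100 ≈ 483.
Year 2017: gap = -2.6 × (6.62 - 5.46) = -3.016%, loss ≈ 8756 × 3.016/100 ≈ 264.
Year 2018: gap = -2.6 × (8.88 - 5.46) = -8.892%, loss ≈ 8756 × 8.892/100 ≈ 779.
Year 2019: gap = -2.6 × (7.55 - 5.46) = -5.434%, loss ≈ 8756 × 5.434/100 ≈ 476.
Total lost output = 483 + 264 + 779 + 476 = 2002 billion.

$2,002 billion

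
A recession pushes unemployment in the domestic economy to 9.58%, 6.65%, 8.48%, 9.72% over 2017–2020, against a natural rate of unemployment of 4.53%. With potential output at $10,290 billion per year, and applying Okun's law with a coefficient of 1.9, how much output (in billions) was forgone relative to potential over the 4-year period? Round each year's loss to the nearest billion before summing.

$3,188 billion

Year 2017: gap = -1.9 × (9.58 - 4.53) = -9.595%, loss ≈ 10290 × 9.595/100 ≈ 987.
Year 2018: gap = -1.9 × (6.65 - 4.53) = -4.028%, loss ≈ 10290 × 4.028/100 ≈ 414.
Year 2019: gap = -1.9 × (8.48 - 4.53) = -7.505%, loss ≈ 10290 × 7.505/100 ≈ 772.
Year 2020: gap = -1.9 × (9.72 - 4.53) = -9.861%, loss ≈ 10290 × 9.861/100 ≈ 1015.
Total lost output = 987 + 414 + 772 + 1015 = 3188 billion.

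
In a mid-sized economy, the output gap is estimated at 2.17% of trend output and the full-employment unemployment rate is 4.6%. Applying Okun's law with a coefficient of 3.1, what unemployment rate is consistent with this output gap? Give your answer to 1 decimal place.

3.9%

From Okun's law, u - u* = -(output gap)/β = -(2.17)/3.1 = -0.7 points.
So u = 4.6 - 0.7 = 3.9%.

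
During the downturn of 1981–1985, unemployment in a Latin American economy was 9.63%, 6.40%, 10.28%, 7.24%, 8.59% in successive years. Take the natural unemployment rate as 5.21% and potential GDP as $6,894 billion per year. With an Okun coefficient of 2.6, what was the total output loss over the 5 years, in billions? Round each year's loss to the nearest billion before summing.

Year 1981: gap = -2.6 × (9.63 - 5.21) = -11.492%, loss ≈ 6894 × 11.492/100 ≈ 792.
Year 1982: gap = -2.6 × (6.4 - 5.21) = -3.094%, loss ≈ 6894 × 3.094/100 ≈ 213.
Year 1983: gap = -2.6 × (10.28 - 5.21) = -13.182%, loss ≈ 6894 × 13.182/100 ≈ 909.
Year 1984: gap = -2.6 × (7.24 - 5.21) = -5.278%, loss ≈ 6894 × 5.278/100 ≈ 364.
Year 1985: gap = -2.6 × (8.59 - 5.21) = -8.788%, loss ≈ 6894 × 8.788/100 ≈ 606.
Total lost output = 792 + 213 + 909 + 364 + 606 = 2884 billion.

$2,884 billion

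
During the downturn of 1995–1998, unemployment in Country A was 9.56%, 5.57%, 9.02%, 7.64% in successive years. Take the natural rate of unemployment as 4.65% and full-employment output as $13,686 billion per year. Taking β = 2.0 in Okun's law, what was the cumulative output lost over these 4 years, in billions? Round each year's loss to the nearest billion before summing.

$3,610 billion

Year 1995: gap = -2.0 × (9.56 - 4.65) = -9.82%, loss ≈ 13686 × 9.82/100 ≈ 1344.
Year 1996: gap = -2.0 × (5.57 - 4.65) = -1.84%, loss ≈ 13686 × 1.84/100 ≈ 252.
Year 1997: gap = -2.0 × (9.02 - 4.65) = -8.74%, loss ≈ 13686 × 8.74/100 ≈ 1196.
Year 1998: gap = -2.0 × (7.64 - 4.65) = -5.98%, loss ≈ 13686 × 5.98/100 ≈ 818.
Total lost output = 1344 + 252 + 1196 + 818 = 3610 billion.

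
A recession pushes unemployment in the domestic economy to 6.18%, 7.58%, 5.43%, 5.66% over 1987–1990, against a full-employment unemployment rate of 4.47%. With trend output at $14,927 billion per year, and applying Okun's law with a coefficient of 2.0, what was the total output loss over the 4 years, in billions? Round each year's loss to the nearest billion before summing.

Year 1987: gap = -2.0 × (6.18 - 4.47) = -3.42%, loss ≈ 14927 × 3.42/100 ≈ 511.
Year 1988: gap = -2.0 × (7.58 - 4.47) = -6.22%, loss ≈ 14927 × 6.22/100 ≈ 928.
Year 1989: gap = -2.0 × (5.43 - 4.47) = -1.92%, loss ≈ 14927 × 1.92/100 ≈ 287.
Year 1990: gap = -2.0 × (5.66 - 4.47) = -2.38%, loss ≈ 14927 × 2.38/100 ≈ 355.
Total lost output = 511 + 928 + 287 + 355 = 2081 billion.

$2,081 billion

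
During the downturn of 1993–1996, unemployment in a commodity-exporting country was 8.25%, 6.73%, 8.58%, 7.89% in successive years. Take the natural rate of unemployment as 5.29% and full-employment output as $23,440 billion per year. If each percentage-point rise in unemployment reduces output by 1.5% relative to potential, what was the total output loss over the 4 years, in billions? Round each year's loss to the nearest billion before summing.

$3,618 billion

Year 1993: gap = -1.5 × (8.25 - 5.29) = -4.44%, loss ≈ 23440 × 4.44/100 ≈ 1041.
Year 1994: gap = -1.5 × (6.73 - 5.29) = -2.16%, loss ≈ 23440 × 2.16/100 ≈ 506.
Year 1995: gap = -1.5 × (8.58 - 5.29) = -4.935%, loss ≈ 23440 × 4.935/100 ≈ 1157.
Year 1996: gap = -1.5 × (7.89 - 5.29) = -3.9%, loss ≈ 23440 × 3.9/100 ≈ 914.
Total lost output = 1041 + 506 + 1157 + 914 = 3618 billion.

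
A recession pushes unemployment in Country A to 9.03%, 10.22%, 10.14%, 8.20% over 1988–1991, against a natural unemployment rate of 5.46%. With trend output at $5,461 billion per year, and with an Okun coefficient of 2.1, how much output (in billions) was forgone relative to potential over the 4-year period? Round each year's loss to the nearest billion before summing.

Year 1988: gap = -2.1 × (9.03 - 5.46) = -7.497%, loss ≈ 5461 × 7.497/100 ≈ 409.
Year 1989: gap = -2.1 × (10.22 - 5.46) = -9.996%, loss ≈ 5461 × 9.996/100 ≈ 546.
Year 1990: gap = -2.1 × (10.14 - 5.46) = -9.828%, loss ≈ 5461 × 9.828/100 ≈ 537.
Year 1991: gap = -2.1 × (8.2 - 5.46) = -5.754%, loss ≈ 5461 × 5.754/100 ≈ 314.
Total lost output = 409 + 546 + 537 + 314 = 1806 billion.

$1,806 billion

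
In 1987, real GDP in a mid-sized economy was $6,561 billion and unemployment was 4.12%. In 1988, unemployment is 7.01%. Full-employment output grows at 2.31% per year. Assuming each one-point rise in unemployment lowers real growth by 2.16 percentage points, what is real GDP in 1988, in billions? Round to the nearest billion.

Δu = 7.01 - 4.12 = 2.89 points.
Okun's law (growth form): g_Y = g_Y* - β × Δu = 2.31 - 2.16 × (2.89) = 2.31 - 6.2424 = -3.9324%.
Real GDP in the next year = 6561 × (1 - 3.9324/100) = 6561 × 0.960676 ≈ 6303 billion.

$6,303 billion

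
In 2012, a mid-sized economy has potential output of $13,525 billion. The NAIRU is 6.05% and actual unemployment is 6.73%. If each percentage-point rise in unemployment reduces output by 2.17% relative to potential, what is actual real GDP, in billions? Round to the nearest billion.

Unemployment gap = 6.73 - 6.05 = 0.68 points, so the output gap is -2.17 × 0.68 = -1.4756%.
Actual GDP = 13525 × (1 - 1.4756/100) = 13525 × 0.985244 ≈ 13325 billion.

$13,325 billion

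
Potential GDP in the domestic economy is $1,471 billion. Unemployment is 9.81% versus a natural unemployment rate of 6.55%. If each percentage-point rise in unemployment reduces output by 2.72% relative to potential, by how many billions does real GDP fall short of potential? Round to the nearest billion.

Output gap = -2.72 × (9.81 - 6.55) = -2.72 × 3.26 = -8.8672%.
Actual GDP ≈ 1471 × 0.911328 ≈ 1341 billion, so the shortfall is 1471 - 1341 = 130 billion.

$130 billion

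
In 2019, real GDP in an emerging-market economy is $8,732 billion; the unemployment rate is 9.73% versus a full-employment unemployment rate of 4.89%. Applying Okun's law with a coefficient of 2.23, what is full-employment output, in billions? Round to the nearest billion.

Unemployment gap = 9.73 - 4.89 = 4.84 points, so output gap = -2.23 × 4.84 = -10.7932%.
Since Y = Y* × (1 + gap/100), Y* = 8732/0.892068 ≈ 9788 billion.

$9,788 billion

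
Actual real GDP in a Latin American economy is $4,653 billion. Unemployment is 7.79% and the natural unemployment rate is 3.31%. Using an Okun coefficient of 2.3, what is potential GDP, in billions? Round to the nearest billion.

$5,188 billion

Unemployment gap = 7.79 - 3.31 = 4.48 points, so output gap = -2.3 × 4.48 = -10.304%.
Since Y = Y* × (1 + gap/100), Y* = 4653/0.89696 ≈ 5188 billion.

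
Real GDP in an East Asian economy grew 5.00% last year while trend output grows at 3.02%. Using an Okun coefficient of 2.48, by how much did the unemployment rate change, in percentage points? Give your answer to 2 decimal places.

-0.80 percentage points

Growth-rate Okun's law: g_Y = g_Y* - β × Δu, so Δu = (g_Y* - g_Y)/β.
Δu = (3.02 - 5)/2.48 = -1.98/2.48 = -0.80 percentage points.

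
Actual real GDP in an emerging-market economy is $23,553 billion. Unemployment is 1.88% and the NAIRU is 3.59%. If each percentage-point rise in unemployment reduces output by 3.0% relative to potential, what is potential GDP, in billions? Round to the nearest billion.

Unemployment gap = 1.88 - 3.59 = -1.71 points, so output gap = -3 × (-1.71) = 5.13%.
Since Y = Y* × (1 + gap/100), Y* = 23553/1.0513 ≈ 22404 billion.

$22,404 billion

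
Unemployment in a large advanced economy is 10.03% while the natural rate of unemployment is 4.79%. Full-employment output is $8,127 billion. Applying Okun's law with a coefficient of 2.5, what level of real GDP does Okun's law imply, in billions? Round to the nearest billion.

Unemployment gap = 10.03 - 4.79 = 5.24 points, so the output gap is -2.5 × 5.24 = -13.1%.
Actual GDP = 8127 × (1 - 13.1/100) = 8127 × 0.869 ≈ 7062 billion.

$7,062 billion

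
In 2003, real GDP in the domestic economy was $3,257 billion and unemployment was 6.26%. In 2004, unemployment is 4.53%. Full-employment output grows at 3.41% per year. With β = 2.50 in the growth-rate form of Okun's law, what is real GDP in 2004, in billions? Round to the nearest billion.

$3,509 billion

Δu = 4.53 - 6.26 = -1.73 points.
Okun's law (growth form): g_Y = g_Y* - β × Δu = 3.41 - 2.50 × (-1.73) = 3.41 + 4.325 = 7.735%.
Real GDP in the next year = 3257 × (1 + 7.735/100) = 3257 × 1.07735 ≈ 3509 billion.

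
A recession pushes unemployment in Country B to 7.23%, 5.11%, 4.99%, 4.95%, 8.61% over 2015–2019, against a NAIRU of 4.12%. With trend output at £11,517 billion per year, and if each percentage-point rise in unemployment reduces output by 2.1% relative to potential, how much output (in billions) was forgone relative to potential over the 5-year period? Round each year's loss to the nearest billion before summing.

£2,488 billion

Year 2015: gap = -2.1 × (7.23 - 4.12) = -6.531%, loss ≈ 11517 × 6.531/100 ≈ 752.
Year 2016: gap = -2.1 × (5.11 - 4.12) = -2.079%, loss ≈ 11517 × 2.079/100 ≈ 239.
Year 2017: gap = -2.1 × (4.99 - 4.12) = -1.827%, loss ≈ 11517 × 1.827/100 ≈ 210.
Year 2018: gap = -2.1 × (4.95 - 4.12) = -1.743%, loss ≈ 11517 × 1.743/100 ≈ 201.
Year 2019: gap = -2.1 × (8.61 - 4.12) = -9.429%, loss ≈ 11517 × 9.429/100 ≈ 1086.
Total lost output = 752 + 239 + 210 + 201 + 1086 = 2488 billion.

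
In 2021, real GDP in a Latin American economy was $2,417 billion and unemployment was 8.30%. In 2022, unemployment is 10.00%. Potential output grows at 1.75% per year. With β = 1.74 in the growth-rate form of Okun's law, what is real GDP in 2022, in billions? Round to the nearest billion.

$2,388 billion

Δu = 10 - 8.3 = 1.7 points.
Okun's law (growth form): g_Y = g_Y* - β × Δu = 1.75 - 1.74 × (1.70) = 1.75 - 2.958 = -1.208%.
Real GDP in the next year = 2417 × (1 - 1.208/100) = 2417 × 0.98792 ≈ 2388 billion.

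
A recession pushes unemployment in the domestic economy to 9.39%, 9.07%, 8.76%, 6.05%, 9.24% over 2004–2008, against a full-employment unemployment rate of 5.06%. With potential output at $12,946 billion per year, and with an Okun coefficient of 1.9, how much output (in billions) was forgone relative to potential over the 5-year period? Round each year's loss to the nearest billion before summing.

Year 2004: gap = -1.9 × (9.39 - 5.06) = -8.227%, loss ≈ 12946 × 8.227/100 ≈ 1065.
Year 2005: gap = -1.9 × (9.07 - 5.06) = -7.619%, loss ≈ 12946 × 7.619/100 ≈ 986.
Year 2006: gap = -1.9 × (8.76 - 5.06) = -7.03%, loss ≈ 12946 × 7.03/100 ≈ 910.
Year 2007: gap = -1.9 × (6.05 - 5.06) = -1.881%, loss ≈ 12946 × 1.881/100 ≈ 244.
Year 2008: gap = -1.9 × (9.24 - 5.06) = -7.942%, loss ≈ 12946 × 7.942/100 ≈ 1028.
Total lost output = 1065 + 986 + 910 + 244 + 1028 = 4233 billion.

$4,233 billion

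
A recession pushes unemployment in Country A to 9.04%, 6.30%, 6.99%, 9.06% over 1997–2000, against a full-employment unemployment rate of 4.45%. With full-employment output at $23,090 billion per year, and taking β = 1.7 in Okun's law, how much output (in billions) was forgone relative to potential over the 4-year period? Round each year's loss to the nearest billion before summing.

Year 1997: gap = -1.7 × (9.04 - 4.45) = -7.803%, loss ≈ 23090 × 7.803/100 ≈ 1802.
Year 1998: gap = -1.7 × (6.3 - 4.45) = -3.145%, loss ≈ 23090 × 3.145/100 ≈ 726.
Year 1999: gap = -1.7 × (6.99 - 4.45) = -4.318%, loss ≈ 23090 × 4.318/100 ≈ 997.
Year 2000: gap = -1.7 × (9.06 - 4.45) = -7.837%, loss ≈ 23090 × 7.837/100 ≈ 1810.
Total lost output = 1802 + 726 + 997 + 1810 = 5335 billion.

$5,335 billion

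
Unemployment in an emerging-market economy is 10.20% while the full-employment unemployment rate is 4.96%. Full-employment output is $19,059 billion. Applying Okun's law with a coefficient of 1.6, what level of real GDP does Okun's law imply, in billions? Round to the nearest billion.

$17,461 billion

Unemployment gap = 10.2 - 4.96 = 5.24 points, so the output gap is -1.6 × 5.24 = -8.384%.
Actual GDP = 19059 × (1 - 8.384/100) = 19059 × 0.91616 ≈ 17461 billion.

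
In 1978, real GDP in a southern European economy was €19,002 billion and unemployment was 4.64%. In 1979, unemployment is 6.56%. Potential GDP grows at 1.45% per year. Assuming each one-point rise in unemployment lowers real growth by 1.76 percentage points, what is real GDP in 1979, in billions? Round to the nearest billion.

€18,635 billion

Δu = 6.56 - 4.64 = 1.92 points.
Okun's law (growth form): g_Y = g_Y* - β × Δu = 1.45 - 1.76 × (1.92) = 1.45 - 3.3792 = -1.9292%.
Real GDP in the next year = 19002 × (1 - 1.9292/100) = 19002 × 0.980708 ≈ 18635 billion.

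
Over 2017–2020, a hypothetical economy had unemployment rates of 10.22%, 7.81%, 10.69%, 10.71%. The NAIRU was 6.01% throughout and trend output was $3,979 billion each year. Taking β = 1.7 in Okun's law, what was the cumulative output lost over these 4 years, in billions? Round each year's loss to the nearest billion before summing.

Year 2017: gap = -1.7 × (10.22 - 6.01) = -7.157%, loss ≈ 3979 × 7.157/100 ≈ 285.
Year 2018: gap = -1.7 × (7.81 - 6.01) = -3.06%, loss ≈ 3979 × 3.06/100 ≈ 122.
Year 2019: gap = -1.7 × (10.69 - 6.01) = -7.956%, loss ≈ 3979 × 7.956/100 ≈ 317.
Year 2020: gap = -1.7 × (10.71 - 6.01) = -7.99%, loss ≈ 3979 × 7.99/100 ≈ 318.
Total lost output = 285 + 122 + 317 + 318 = 1042 billion.

$1,042 billion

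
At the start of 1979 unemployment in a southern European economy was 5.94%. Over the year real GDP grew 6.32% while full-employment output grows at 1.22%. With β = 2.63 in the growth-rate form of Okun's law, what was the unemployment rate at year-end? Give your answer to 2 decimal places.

Growth-rate Okun's law: g_Y = g_Y* - β × Δu, so Δu = (g_Y* - g_Y)/β.
Δu = (1.22 - 6.32)/2.63 = -5.1/2.63 = -1.94 percentage points.
Year-end unemployment = 5.94 - 1.94 = 4.00%.

4.00%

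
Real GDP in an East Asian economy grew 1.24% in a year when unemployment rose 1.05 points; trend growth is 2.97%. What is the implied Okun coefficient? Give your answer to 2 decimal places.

β ≈ 1.65

Growth form: g_Y = g_Y* - β × Δu, so β = (g_Y* - g_Y)/Δu.
β = (2.97 - 1.24)/1.05 = 1.73/1.05 = 1.65.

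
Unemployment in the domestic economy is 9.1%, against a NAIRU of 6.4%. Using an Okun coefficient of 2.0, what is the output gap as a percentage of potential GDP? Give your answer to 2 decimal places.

-5.40%

The unemployment gap is 9.1 - 6.4 = 2.7 percentage points.
Okun's law gives an output gap of -2 × 2.7 = -5.4%, i.e. 5.40% below potential.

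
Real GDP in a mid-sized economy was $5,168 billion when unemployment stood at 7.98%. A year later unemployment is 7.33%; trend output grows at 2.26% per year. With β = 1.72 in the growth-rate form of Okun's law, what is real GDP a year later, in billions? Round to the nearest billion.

Δu = 7.33 - 7.98 = -0.65 points.
Okun's law (growth form): g_Y = g_Y* - β × Δu = 2.26 - 1.72 × (-0.65) = 2.26 + 1.118 = 3.378%.
Real GDP in the next year = 5168 × (1 + 3.378/100) = 5168 × 1.03378 ≈ 5343 billion.

$5,343 billion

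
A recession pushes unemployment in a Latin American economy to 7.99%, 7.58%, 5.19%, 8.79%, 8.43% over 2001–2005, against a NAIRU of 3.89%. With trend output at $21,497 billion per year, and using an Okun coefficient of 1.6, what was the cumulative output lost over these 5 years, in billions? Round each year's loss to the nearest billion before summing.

$6,373 billion

Year 2001: gap = -1.6 × (7.99 - 3.89) = -6.56%, loss ≈ 21497 × 6.56/100 ≈ 1410.
Year 2002: gap = -1.6 × (7.58 - 3.89) = -5.904%, loss ≈ 21497 × 5.904/100 ≈ 1269.
Year 2003: gap = -1.6 × (5.19 - 3.89) = -2.08%, loss ≈ 21497 × 2.08/100 ≈ 447.
Year 2004: gap = -1.6 × (8.79 - 3.89) = -7.84%, loss ≈ 21497 × 7.84/100 ≈ 1685.
Year 2005: gap = -1.6 × (8.43 - 3.89) = -7.264%, loss ≈ 21497 × 7.264/100 ≈ 1562.
Total lost output = 1410 + 1269 + 447 + 1685 + 1562 = 6373 billion.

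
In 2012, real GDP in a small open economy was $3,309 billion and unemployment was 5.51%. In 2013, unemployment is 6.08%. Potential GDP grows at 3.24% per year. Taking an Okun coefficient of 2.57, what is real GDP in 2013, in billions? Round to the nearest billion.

Δu = 6.08 - 5.51 = 0.57 points.
Okun's law (growth form): g_Y = g_Y* - β × Δu = 3.24 - 2.57 × (0.57) = 3.24 - 1.4649 = 1.7751%.
Real GDP in the next year = 3309 × (1 + 1.7751/100) = 3309 × 1.017751 ≈ 3368 billion.

$3,368 billion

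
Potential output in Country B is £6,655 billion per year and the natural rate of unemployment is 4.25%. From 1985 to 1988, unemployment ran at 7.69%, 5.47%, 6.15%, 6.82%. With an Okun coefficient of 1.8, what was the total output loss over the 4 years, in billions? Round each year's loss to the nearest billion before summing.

Year 1985: gap = -1.8 × (7.69 - 4.25) = -6.192%, loss ≈ 6655 × 6.192/100 ≈ 412.
Year 1986: gap = -1.8 × (5.47 - 4.25) = -2.196%, loss ≈ 6655 × 2.196/100 ≈ 146.
Year 1987: gap = -1.8 × (6.15 - 4.25) = -3.42%, loss ≈ 6655 × 3.42/100 ≈ 228.
Year 1988: gap = -1.8 × (6.82 - 4.25) = -4.626%, loss ≈ 6655 × 4.626/100 ≈ 308.
Total lost output = 412 + 146 + 228 + 308 = 1094 billion.

£1,094 billion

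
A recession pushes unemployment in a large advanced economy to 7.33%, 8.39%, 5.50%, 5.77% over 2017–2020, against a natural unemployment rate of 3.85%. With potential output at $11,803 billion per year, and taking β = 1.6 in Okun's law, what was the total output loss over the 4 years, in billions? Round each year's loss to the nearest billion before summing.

$2,189 billion

Year 2017: gap = -1.6 × (7.33 - 3.85) = -5.568%, loss ≈ 11803 × 5.568/100 ≈ 657.
Year 2018: gap = -1.6 × (8.39 - 3.85) = -7.264%, loss ≈ 11803 × 7.264/100 ≈ 857.
Year 2019: gap = -1.6 × (5.5 - 3.85) = -2.64%, loss ≈ 11803 × 2.64/100 ≈ 312.
Year 2020: gap = -1.6 × (5.77 - 3.85) = -3.072%, loss ≈ 11803 × 3.072/100 ≈ 363.
Total lost output = 657 + 857 + 312 + 363 = 2189 billion.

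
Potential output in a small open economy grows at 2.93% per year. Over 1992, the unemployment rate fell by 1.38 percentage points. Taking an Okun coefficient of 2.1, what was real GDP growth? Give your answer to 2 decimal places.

Growth-rate Okun's law: g_Y = g_Y* - β × Δu.
g_Y = 2.93 - 2.1 × (-1.38) = 2.93 + 2.898 = 5.828%, i.e. 5.83% to 2 d.p.

5.83%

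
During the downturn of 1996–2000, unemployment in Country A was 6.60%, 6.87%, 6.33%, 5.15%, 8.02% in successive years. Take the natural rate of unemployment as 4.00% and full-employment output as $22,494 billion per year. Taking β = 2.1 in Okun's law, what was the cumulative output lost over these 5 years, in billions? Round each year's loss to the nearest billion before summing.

$6,127 billion

Year 1996: gap = -2.1 × (6.6 - 4) = -5.46%, loss ≈ 22494 × 5.46/100 ≈ 1228.
Year 1997: gap = -2.1 × (6.87 - 4) = -6.027%, loss ≈ 22494 × 6.027/100 ≈ 1356.
Year 1998: gap = -2.1 × (6.33 - 4) = -4.893%, loss ≈ 22494 × 4.893/100 ≈ 1101.
Year 1999: gap = -2.1 × (5.15 - 4) = -2.415%, loss ≈ 22494 × 2.415/100 ≈ 543.
Year 2000: gap = -2.1 × (8.02 - 4) = -8.442%, loss ≈ 22494 × 8.442/100 ≈ 1899.
Total lost output = 1228 + 1356 + 1101 + 543 + 1899 = 6127 billion.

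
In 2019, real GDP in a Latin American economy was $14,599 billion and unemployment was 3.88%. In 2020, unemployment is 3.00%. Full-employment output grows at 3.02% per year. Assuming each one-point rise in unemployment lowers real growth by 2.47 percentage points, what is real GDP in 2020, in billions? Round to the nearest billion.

$15,357 billion

Δu = 3 - 3.88 = -0.88 points.
Okun's law (growth form): g_Y = g_Y* - β × Δu = 3.02 - 2.47 × (-0.88) = 3.02 + 2.1736 = 5.1936%.
Real GDP in the next year = 14599 × (1 + 5.1936/100) = 14599 × 1.051936 ≈ 15357 billion.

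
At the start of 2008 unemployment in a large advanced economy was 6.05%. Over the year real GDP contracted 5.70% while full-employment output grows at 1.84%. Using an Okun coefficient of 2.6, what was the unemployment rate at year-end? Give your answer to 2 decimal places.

Growth-rate Okun's law: g_Y = g_Y* - β × Δu, so Δu = (g_Y* - g_Y)/β.
Δu = (1.84 + 5.7)/2.6 = 7.54/2.6 = 2.90 percentage points.
Year-end unemployment = 6.05 + 2.9 = 8.95%.

8.95%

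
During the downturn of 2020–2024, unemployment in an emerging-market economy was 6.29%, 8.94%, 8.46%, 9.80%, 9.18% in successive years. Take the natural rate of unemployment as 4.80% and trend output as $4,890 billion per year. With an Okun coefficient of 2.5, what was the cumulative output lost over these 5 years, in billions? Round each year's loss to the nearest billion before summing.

$2,281 billion

Year 2020: gap = -2.5 × (6.29 - 4.8) = -3.725%, loss ≈ 4890 × 3.725/100 ≈ 182.
Year 2021: gap = -2.5 × (8.94 - 4.8) = -10.35%, loss ≈ 4890 × 10.35/100 ≈ 506.
Year 2022: gap = -2.5 × (8.46 - 4.8) = -9.15%, loss ≈ 4890 × 9.15/100 ≈ 447.
Year 2023: gap = -2.5 × (9.8 - 4.8) = -12.5%, loss ≈ 4890 × 12.5/100 ≈ 611.
Year 2024: gap = -2.5 × (9.18 - 4.8) = -10.95%, loss ≈ 4890 × 10.95/100 ≈ 535.
Total lost output = 182 + 506 + 447 + 611 + 535 = 2281 billion.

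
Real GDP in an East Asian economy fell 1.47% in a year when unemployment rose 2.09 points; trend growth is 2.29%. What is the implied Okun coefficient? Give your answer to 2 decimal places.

Growth form: g_Y = g_Y* - β × Δu, so β = (g_Y* - g_Y)/Δu.
β = (2.29 + 1.47)/2.09 = 3.76/2.09 = 1.80.

β ≈ 1.80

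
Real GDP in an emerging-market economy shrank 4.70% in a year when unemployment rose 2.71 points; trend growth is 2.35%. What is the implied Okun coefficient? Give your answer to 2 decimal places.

Growth form: g_Y = g_Y* - β × Δu, so β = (g_Y* - g_Y)/Δu.
β = (2.35 + 4.7)/2.71 = 7.05/2.71 = 2.60.

β ≈ 2.60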